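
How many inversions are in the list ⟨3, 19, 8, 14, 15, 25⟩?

3 inversions

Sweep left to right; for each value list the smaller values that follow it:
3: 0
19: 3
8: 0
14: 0
15: 0
25: 0
Sum: 0 + 3 + 0 + 0 + 0 + 0 = 3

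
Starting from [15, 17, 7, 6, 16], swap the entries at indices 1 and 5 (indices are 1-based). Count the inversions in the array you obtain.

Positions 1 and 5 hold 15 and 16; after swapping, the array is [16, 17, 7, 6, 15].
Element-by-element contributions:
16: 3
17: 3
7: 1
6: 0
15: 0
Sum: 3 + 3 + 1 + 0 + 0 = 7

There are 7 inversions.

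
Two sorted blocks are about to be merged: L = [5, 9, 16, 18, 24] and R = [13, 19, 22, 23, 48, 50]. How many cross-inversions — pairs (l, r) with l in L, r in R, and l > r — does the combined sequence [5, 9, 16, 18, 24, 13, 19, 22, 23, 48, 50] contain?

Take each right-half value and tally the left-half values above it:
r = 13: 16, 18, 24 → 3
r = 19: 24 → 1
r = 22: 24 → 1
r = 23: 24 → 1
r = 48: none → 0
r = 50: none → 0
Cross-inversions: 3 + 1 + 1 + 1 + 0 + 0 = 6

6 cross-inversions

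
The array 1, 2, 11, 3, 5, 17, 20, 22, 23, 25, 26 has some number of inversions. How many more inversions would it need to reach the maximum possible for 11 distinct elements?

53

Maximum inversions for 11 distinct elements is C(11, 2) = 11·10/2 = 55.
Current inversions — for each element, count later smaller elements:
1: 0
2: 0
11: 2
3: 0
5: 0
17: 0
20: 0
22: 0
23: 0
25: 0
26: 0
Current total: 0 + 0 + 2 + 0 + 0 + 0 + 0 + 0 + 0 + 0 + 0 = 2
Shortfall: 55 − 2 = 53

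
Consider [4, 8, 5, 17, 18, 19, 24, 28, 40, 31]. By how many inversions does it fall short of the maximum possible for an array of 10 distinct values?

Maximum inversions for 10 distinct elements is C(10, 2) = 10·9/2 = 45.
Current inversions — for each element, count later smaller elements:
4: 0
8: 1
5: 0
17: 0
18: 0
19: 0
24: 0
28: 0
40: 1
31: 0
Current total: 0 + 1 + 0 + 0 + 0 + 0 + 0 + 0 + 1 + 0 = 2
Shortfall: 45 − 2 = 43

43 inversions short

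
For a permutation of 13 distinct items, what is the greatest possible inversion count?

A reversed (strictly descending) arrangement makes every pair an inversion, giving C(13, 2) inversions.
C(13, 2) = 13·12/2 = 78

Inversions: 78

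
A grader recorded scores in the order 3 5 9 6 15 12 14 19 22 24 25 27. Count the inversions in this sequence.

Element-by-element contributions:
3 → none → 0
5 → none → 0
9 → 6 → 1
6 → none → 0
15 → 12, 14 → 2
12 → none → 0
14 → none → 0
19 → none → 0
22 → none → 0
24 → none → 0
25 → none → 0
27 → none → 0
Sum: 0 + 0 + 1 + 0 + 2 + 0 + 0 + 0 + 0 + 0 + 0 + 0 = 3

3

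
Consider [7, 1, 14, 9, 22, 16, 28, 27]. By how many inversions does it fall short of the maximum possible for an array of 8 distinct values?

Maximum inversions for 8 distinct elements is C(8, 2) = 8·7/2 = 28.
Current inversions — for each element, count later smaller elements:
7: 1
1: 0
14: 1
9: 0
22: 1
16: 0
28: 1
27: 0
Current total: 1 + 0 + 1 + 0 + 1 + 0 + 1 + 0 = 4
Shortfall: 28 − 4 = 24

24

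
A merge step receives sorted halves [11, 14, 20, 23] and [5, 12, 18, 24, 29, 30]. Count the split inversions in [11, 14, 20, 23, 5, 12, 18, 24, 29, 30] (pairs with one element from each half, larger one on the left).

There are 9 cross-inversions.

Count, for every r in R, how many entries of L exceed r:
r = 5: 11, 14, 20, 23 → 4
r = 12: 14, 20, 23 → 3
r = 18: 20, 23 → 2
r = 24: none → 0
r = 29: none → 0
r = 30: none → 0
Cross-inversions: 4 + 3 + 2 + 0 + 0 + 0 = 9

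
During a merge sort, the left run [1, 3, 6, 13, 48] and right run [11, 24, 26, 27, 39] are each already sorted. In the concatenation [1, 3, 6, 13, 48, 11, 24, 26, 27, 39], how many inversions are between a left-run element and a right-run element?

6

Count, for every r in R, how many entries of L exceed r:
r = 11: 13, 48 → 2
r = 24: 48 → 1
r = 26: 48 → 1
r = 27: 48 → 1
r = 39: 48 → 1
Cross-inversions: 2 + 1 + 1 + 1 + 1 = 6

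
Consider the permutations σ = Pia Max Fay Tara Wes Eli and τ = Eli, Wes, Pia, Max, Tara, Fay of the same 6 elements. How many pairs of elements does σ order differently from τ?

10

Assign each item its position (1..6) in the first ordering, then rewrite the second ordering as that position sequence:
positions: Pia→1, Max→2, Fay→3, Tara→4, Wes→5, Eli→6
second ordering as positions: [6, 5, 1, 2, 4, 3]
Discordant pairs = inversions in this position sequence.
6: 5, 1, 2, 4, 3 → 5
5: 1, 2, 4, 3 → 4
1: 0
2: 0
4: 3 → 1
3: 0
Total: 5 + 4 + 0 + 0 + 1 + 0 = 10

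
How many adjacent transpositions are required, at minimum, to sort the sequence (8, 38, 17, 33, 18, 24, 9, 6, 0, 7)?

33

Each adjacent swap fixes exactly one inversion, so the minimum swap count equals the number of inversions.
Count inversions — for each element, later elements that are smaller:
8: 6, 0, 7 → 3
38: 17, 33, 18, 24, 9, 6, 0, 7 → 8
17: 9, 6, 0, 7 → 4
33: 18, 24, 9, 6, 0, 7 → 6
18: 9, 6, 0, 7 → 4
24: 9, 6, 0, 7 → 4
9: 6, 0, 7 → 3
6: 0 → 1
0: none → 0
7: none → 0
Total inversions: 3 + 8 + 4 + 6 + 4 + 4 + 3 + 1 + 0 + 0 = 33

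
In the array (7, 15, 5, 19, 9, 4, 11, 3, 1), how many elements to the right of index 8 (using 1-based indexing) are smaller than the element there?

The element at index 8 is 3.
Elements after it: 1
Those smaller than 3: 1

1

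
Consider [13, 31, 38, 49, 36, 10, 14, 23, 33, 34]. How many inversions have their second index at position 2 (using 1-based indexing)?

0

The element at index 2 is 31.
Elements before it: 13
None of them are larger than 31.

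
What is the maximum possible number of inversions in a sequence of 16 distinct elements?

The maximum occurs when the array is in strictly decreasing order: every one of the C(16, 2) pairs is inverted.
C(16, 2) = 16·15/2 = 120

Inversions: 120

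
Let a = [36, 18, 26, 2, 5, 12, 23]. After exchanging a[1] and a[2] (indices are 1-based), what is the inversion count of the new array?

12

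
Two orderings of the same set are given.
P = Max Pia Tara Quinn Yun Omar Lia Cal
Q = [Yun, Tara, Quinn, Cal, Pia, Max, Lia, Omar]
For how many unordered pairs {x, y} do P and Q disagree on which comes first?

Assign each item its position (1..8) in the first ordering, then rewrite the second ordering as that position sequence:
positions: Max→1, Pia→2, Tara→3, Quinn→4, Yun→5, Omar→6, Lia→7, Cal→8
second ordering as positions: [5, 3, 4, 8, 2, 1, 7, 6]
Discordant pairs = inversions in this position sequence.
5: 3, 4, 2, 1 → 4
3: 2, 1 → 2
4: 2, 1 → 2
8: 2, 1, 7, 6 → 4
2: 1 → 1
1: 0
7: 6 → 1
6: 0
Total: 4 + 2 + 2 + 4 + 1 + 0 + 1 + 0 = 14

14 disagreeing pairs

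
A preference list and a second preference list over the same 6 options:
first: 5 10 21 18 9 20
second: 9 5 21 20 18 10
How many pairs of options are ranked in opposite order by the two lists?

8

Assign each item its position (1..6) in the first ordering, then rewrite the second ordering as that position sequence:
positions: 5→1, 10→2, 21→3, 18→4, 9→5, 20→6
second ordering as positions: [5, 1, 3, 6, 4, 2]
Discordant pairs = inversions in this position sequence.
5: 1, 3, 4, 2 → 4
1: 0
3: 2 → 1
6: 4, 2 → 2
4: 2 → 1
2: 0
Total: 4 + 0 + 1 + 2 + 1 + 0 = 8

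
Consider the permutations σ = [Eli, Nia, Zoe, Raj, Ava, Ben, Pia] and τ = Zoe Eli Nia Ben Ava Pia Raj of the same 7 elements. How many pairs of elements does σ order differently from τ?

Assign each item its position (1..7) in the first ordering, then rewrite the second ordering as that position sequence:
positions: Eli→1, Nia→2, Zoe→3, Raj→4, Ava→5, Ben→6, Pia→7
second ordering as positions: [3, 1, 2, 6, 5, 7, 4]
Discordant pairs = inversions in this position sequence.
3: 1, 2 → 2
1: 0
2: 0
6: 5, 4 → 2
5: 4 → 1
7: 4 → 1
4: 0
Total: 2 + 0 + 0 + 2 + 1 + 1 + 0 = 6

6 discordant pairs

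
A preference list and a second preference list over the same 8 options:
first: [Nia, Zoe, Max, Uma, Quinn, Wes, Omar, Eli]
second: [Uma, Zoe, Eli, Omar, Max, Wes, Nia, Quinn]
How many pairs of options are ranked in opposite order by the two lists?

Assign each item its position (1..8) in the first ordering, then rewrite the second ordering as that position sequence:
positions: Nia→1, Zoe→2, Max→3, Uma→4, Quinn→5, Wes→6, Omar→7, Eli→8
second ordering as positions: [4, 2, 8, 7, 3, 6, 1, 5]
Discordant pairs = inversions in this position sequence.
4: 2, 3, 1 → 3
2: 1 → 1
8: 7, 3, 6, 1, 5 → 5
7: 3, 6, 1, 5 → 4
3: 1 → 1
6: 1, 5 → 2
1: 0
5: 0
Total: 3 + 1 + 5 + 4 + 1 + 2 + 0 + 0 = 16

16 pairs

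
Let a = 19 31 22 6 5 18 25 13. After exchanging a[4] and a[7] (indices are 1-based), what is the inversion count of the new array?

20 inversions

Positions 4 and 7 hold 6 and 25; after swapping, the array is [19, 31, 22, 25, 5, 18, 6, 13].
For each element, count later entries that are smaller:
19 → 5, 18, 6, 13 → 4
31 → 22, 25, 5, 18, 6, 13 → 6
22 → 5, 18, 6, 13 → 4
25 → 5, 18, 6, 13 → 4
5 → none → 0
18 → 6, 13 → 2
6 → none → 0
13 → none → 0
Sum: 4 + 6 + 4 + 4 + 0 + 2 + 0 + 0 = 20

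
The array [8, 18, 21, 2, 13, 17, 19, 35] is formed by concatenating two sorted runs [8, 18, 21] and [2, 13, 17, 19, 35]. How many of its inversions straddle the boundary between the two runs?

8

Take each right-half value and tally the left-half values above it:
r = 2: 8, 18, 21 → 3
r = 13: 18, 21 → 2
r = 17: 18, 21 → 2
r = 19: 21 → 1
r = 35: none → 0
Cross-inversions: 3 + 2 + 2 + 1 + 0 = 8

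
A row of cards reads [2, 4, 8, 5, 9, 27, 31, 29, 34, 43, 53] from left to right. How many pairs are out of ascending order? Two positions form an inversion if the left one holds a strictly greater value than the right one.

2 inversions

Element-by-element contributions:
2 → none → 0
4 → none → 0
8 → 5 → 1
5 → none → 0
9 → none → 0
27 → none → 0
31 → 29 → 1
29 → none → 0
34 → none → 0
43 → none → 0
53 → none → 0
Sum: 0 + 0 + 1 + 0 + 0 + 0 + 1 + 0 + 0 + 0 + 0 = 2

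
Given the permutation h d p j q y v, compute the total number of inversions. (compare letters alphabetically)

Listing every pair i<j with a[i]>a[j] (using 1-based positions):
(1,2): h > d
(3,4): p > j
(6,7): y > v
That's 3 pairs.

3 inversions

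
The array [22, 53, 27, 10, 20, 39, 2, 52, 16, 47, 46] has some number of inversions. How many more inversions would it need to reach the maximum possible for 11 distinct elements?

29 inversions short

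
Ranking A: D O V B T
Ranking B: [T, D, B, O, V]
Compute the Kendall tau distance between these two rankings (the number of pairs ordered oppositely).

Assign each item its position (1..5) in the first ordering, then rewrite the second ordering as that position sequence:
positions: D→1, O→2, V→3, B→4, T→5
second ordering as positions: [5, 1, 4, 2, 3]
Discordant pairs = inversions in this position sequence.
5: 1, 4, 2, 3 → 4
1: 0
4: 2, 3 → 2
2: 0
3: 0
Total: 4 + 0 + 2 + 0 + 0 = 6

Discordant pairs: 6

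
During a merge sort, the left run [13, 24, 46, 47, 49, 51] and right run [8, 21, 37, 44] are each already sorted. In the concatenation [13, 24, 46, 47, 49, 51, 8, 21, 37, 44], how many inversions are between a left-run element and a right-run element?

19

For each element r of the right run, count left-run elements greater than r:
r = 8: 13, 24, 46, 47, 49, 51 → 6
r = 21: 24, 46, 47, 49, 51 → 5
r = 37: 46, 47, 49, 51 → 4
r = 44: 46, 47, 49, 51 → 4
Cross-inversions: 6 + 5 + 4 + 4 = 19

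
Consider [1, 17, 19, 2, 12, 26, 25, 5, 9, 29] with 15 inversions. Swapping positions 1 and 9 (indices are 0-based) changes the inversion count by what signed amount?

+7

Positions 1 and 9 hold 17 and 29; after swapping, the array is [1, 29, 19, 2, 12, 26, 25, 5, 9, 17].
Element-by-element contributions:
1 → none → 0
29 → 19, 2, 12, 26, 25, 5, 9, 17 → 8
19 → 2, 12, 5, 9, 17 → 5
2 → none → 0
12 → 5, 9 → 2
26 → 25, 5, 9, 17 → 4
25 → 5, 9, 17 → 3
5 → none → 0
9 → none → 0
17 → none → 0
Sum: 0 + 8 + 5 + 0 + 2 + 4 + 3 + 0 + 0 + 0 = 22
Change: 22 − 15 = +7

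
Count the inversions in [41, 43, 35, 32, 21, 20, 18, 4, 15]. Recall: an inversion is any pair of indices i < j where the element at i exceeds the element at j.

34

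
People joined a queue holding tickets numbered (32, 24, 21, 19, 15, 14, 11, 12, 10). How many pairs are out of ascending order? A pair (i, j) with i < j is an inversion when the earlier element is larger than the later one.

35

Count, for each position, how many later elements it exceeds:
32 → 24, 21, 19, 15, 14, 11, 12, 10 → 8
24 → 21, 19, 15, 14, 11, 12, 10 → 7
21 → 19, 15, 14, 11, 12, 10 → 6
19 → 15, 14, 11, 12, 10 → 5
15 → 14, 11, 12, 10 → 4
14 → 11, 12, 10 → 3
11 → 10 → 1
12 → 10 → 1
10 → none → 0
Sum: 8 + 7 + 6 + 5 + 4 + 3 + 1 + 1 + 0 = 35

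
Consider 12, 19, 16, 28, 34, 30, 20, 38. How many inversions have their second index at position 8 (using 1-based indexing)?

0 such elements

The element at index 8 is 38.
Elements before it: 12, 19, 16, 28, 34, 30, 20
None of them are larger than 38.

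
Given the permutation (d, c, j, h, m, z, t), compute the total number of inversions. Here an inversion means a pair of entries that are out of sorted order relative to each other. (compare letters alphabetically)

3 out-of-order pairs

For each element, count later entries that are smaller:
d → c → 1
c → none → 0
j → h → 1
h → none → 0
m → none → 0
z → t → 1
t → none → 0
Sum: 1 + 0 + 1 + 0 + 0 + 1 + 0 = 3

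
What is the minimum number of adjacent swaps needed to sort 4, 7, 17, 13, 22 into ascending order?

1 swap

Minimum adjacent swaps = number of inversions (each swap of adjacent out-of-order elements removes one inversion and no swap can remove more).
Count inversions — for each element, later elements that are smaller:
4: none → 0
7: none → 0
17: 13 → 1
13: none → 0
22: none → 0
Total inversions: 0 + 0 + 1 + 0 + 0 = 1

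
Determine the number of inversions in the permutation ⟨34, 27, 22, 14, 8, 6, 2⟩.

Sweep left to right; for each value list the smaller values that follow it:
34 → 27, 22, 14, 8, 6, 2 → 6
27 → 22, 14, 8, 6, 2 → 5
22 → 14, 8, 6, 2 → 4
14 → 8, 6, 2 → 3
8 → 6, 2 → 2
6 → 2 → 1
2 → none → 0
Sum: 6 + 5 + 4 + 3 + 2 + 1 + 0 = 21

21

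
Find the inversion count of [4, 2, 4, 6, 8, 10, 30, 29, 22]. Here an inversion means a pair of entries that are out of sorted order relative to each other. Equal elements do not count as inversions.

Element-by-element contributions:
4: 1
2: 0
4: 0
6: 0
8: 0
10: 0
30: 2
29: 1
22: 0
Sum: 1 + 0 + 0 + 0 + 0 + 0 + 2 + 1 + 0 = 4

4 inversions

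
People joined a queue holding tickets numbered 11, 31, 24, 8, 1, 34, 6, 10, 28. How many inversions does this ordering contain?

19 inversions

For each element, count later entries that are smaller:
11 → 8, 1, 6, 10 → 4
31 → 24, 8, 1, 6, 10, 28 → 6
24 → 8, 1, 6, 10 → 4
8 → 1, 6 → 2
1 → none → 0
34 → 6, 10, 28 → 3
6 → none → 0
10 → none → 0
28 → none → 0
Sum: 4 + 6 + 4 + 2 + 0 + 3 + 0 + 0 + 0 = 19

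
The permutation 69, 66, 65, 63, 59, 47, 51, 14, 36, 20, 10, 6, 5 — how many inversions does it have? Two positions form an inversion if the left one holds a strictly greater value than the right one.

75 inversions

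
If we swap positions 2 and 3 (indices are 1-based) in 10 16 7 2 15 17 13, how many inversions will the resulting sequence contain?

8 inversions

Positions 2 and 3 hold 16 and 7; after swapping, the array is [10, 7, 16, 2, 15, 17, 13].
Sweep left to right; for each value list the smaller values that follow it:
10: 2
7: 1
16: 3
2: 0
15: 1
17: 1
13: 0
Sum: 2 + 1 + 3 + 0 + 1 + 1 + 0 = 8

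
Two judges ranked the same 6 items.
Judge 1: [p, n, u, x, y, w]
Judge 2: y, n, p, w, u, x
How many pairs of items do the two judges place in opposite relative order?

7 discordant pairs

Assign each item its position (1..6) in the first ordering, then rewrite the second ordering as that position sequence:
positions: p→1, n→2, u→3, x→4, y→5, w→6
second ordering as positions: [5, 2, 1, 6, 3, 4]
Discordant pairs = inversions in this position sequence.
5: 2, 1, 3, 4 → 4
2: 1 → 1
1: 0
6: 3, 4 → 2
3: 0
4: 0
Total: 4 + 1 + 0 + 2 + 0 + 0 = 7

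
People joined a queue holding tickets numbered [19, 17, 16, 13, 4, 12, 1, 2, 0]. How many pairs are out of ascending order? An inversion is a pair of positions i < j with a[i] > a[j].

34 out-of-order pairs

Sweep left to right; for each value list the smaller values that follow it:
19 → 17, 16, 13, 4, 12, 1, 2, 0 → 8
17 → 16, 13, 4, 12, 1, 2, 0 → 7
16 → 13, 4, 12, 1, 2, 0 → 6
13 → 4, 12, 1, 2, 0 → 5
4 → 1, 2, 0 → 3
12 → 1, 2, 0 → 3
1 → 0 → 1
2 → 0 → 1
0 → none → 0
Sum: 8 + 7 + 6 + 5 + 3 + 3 + 1 + 1 + 0 = 34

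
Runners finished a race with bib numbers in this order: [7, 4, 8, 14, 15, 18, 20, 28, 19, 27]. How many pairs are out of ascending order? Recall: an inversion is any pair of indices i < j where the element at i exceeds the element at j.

Sweep left to right; for each value list the smaller values that follow it:
7: 1
4: 0
8: 0
14: 0
15: 0
18: 0
20: 1
28: 2
19: 0
27: 0
Sum: 1 + 0 + 0 + 0 + 0 + 0 + 1 + 2 + 0 + 0 = 4

4 inversions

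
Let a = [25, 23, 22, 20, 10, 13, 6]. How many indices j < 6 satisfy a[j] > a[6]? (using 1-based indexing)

4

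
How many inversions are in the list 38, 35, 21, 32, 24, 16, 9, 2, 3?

33

For each element, count later entries that are smaller:
38 → 35, 21, 32, 24, 16, 9, 2, 3 → 8
35 → 21, 32, 24, 16, 9, 2, 3 → 7
21 → 16, 9, 2, 3 → 4
32 → 24, 16, 9, 2, 3 → 5
24 → 16, 9, 2, 3 → 4
16 → 9, 2, 3 → 3
9 → 2, 3 → 2
2 → none → 0
3 → none → 0
Sum: 8 + 7 + 4 + 5 + 4 + 3 + 2 + 0 + 0 = 33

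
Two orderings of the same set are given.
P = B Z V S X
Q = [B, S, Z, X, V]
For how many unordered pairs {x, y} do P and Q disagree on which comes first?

Assign each item its position (1..5) in the first ordering, then rewrite the second ordering as that position sequence:
positions: B→1, Z→2, V→3, S→4, X→5
second ordering as positions: [1, 4, 2, 5, 3]
Discordant pairs = inversions in this position sequence.
1: 0
4: 2, 3 → 2
2: 0
5: 3 → 1
3: 0
Total: 0 + 2 + 0 + 1 + 0 = 3

3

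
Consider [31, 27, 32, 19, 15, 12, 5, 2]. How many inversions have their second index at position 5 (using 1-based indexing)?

The element at index 5 is 15.
Elements before it: 31, 27, 32, 19
Those larger than 15: 31, 27, 32, 19

4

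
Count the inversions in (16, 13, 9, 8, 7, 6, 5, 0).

There are 28 inversions.

Count, for each position, how many later elements it exceeds:
16 → 13, 9, 8, 7, 6, 5, 0 → 7
13 → 9, 8, 7, 6, 5, 0 → 6
9 → 8, 7, 6, 5, 0 → 5
8 → 7, 6, 5, 0 → 4
7 → 6, 5, 0 → 3
6 → 5, 0 → 2
5 → 0 → 1
0 → none → 0
Sum: 7 + 6 + 5 + 4 + 3 + 2 + 1 + 0 = 28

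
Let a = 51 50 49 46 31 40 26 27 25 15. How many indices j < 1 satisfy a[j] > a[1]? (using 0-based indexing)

The element at index 1 is 50.
Elements before it: 51
Those larger than 50: 51

1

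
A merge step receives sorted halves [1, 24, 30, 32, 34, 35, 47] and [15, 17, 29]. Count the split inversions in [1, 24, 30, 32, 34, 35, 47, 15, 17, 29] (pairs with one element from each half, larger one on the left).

There are 17 split inversions.

Count, for every r in R, how many entries of L exceed r:
r = 15: 24, 30, 32, 34, 35, 47 → 6
r = 17: 24, 30, 32, 34, 35, 47 → 6
r = 29: 30, 32, 34, 35, 47 → 5
Cross-inversions: 6 + 6 + 5 = 17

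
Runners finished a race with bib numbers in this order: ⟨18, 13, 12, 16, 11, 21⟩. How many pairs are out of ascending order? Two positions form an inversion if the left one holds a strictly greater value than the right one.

8

Out-of-order index pairs (1-indexed):
(1,2): 18 > 13
(1,3): 18 > 12
(1,4): 18 > 16
(1,5): 18 > 11
(2,3): 13 > 12
(2,5): 13 > 11
(3,5): 12 > 11
(4,5): 16 > 11
That's 8 pairs.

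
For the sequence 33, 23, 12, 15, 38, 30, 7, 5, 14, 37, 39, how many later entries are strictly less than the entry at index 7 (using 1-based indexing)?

The element at index 7 is 7.
Elements after it: 5, 14, 37, 39
Those smaller than 7: 5

1 such element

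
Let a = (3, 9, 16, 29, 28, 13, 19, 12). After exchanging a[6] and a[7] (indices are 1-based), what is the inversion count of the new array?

Positions 6 and 7 hold 13 and 19; after swapping, the array is [3, 9, 16, 29, 28, 19, 13, 12].
Count, for each position, how many later elements it exceeds:
3: 0
9: 0
16: 2
29: 4
28: 3
19: 2
13: 1
12: 0
Sum: 0 + 0 + 2 + 4 + 3 + 2 + 1 + 0 = 12

12 inversions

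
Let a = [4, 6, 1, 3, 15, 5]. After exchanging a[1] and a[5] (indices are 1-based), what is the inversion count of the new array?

Inversions: 9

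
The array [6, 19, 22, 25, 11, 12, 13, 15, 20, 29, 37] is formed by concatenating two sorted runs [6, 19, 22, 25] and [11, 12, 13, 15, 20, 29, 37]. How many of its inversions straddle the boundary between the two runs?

For each element r of the right run, count left-run elements greater than r:
r = 11: 19, 22, 25 → 3
r = 12: 19, 22, 25 → 3
r = 13: 19, 22, 25 → 3
r = 15: 19, 22, 25 → 3
r = 20: 22, 25 → 2
r = 29: none → 0
r = 37: none → 0
Cross-inversions: 3 + 3 + 3 + 3 + 2 + 0 + 0 = 14

Split inversions: 14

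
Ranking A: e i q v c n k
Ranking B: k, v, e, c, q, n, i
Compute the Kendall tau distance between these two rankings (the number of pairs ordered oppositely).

Assign each item its position (1..7) in the first ordering, then rewrite the second ordering as that position sequence:
positions: e→1, i→2, q→3, v→4, c→5, n→6, k→7
second ordering as positions: [7, 4, 1, 5, 3, 6, 2]
Discordant pairs = inversions in this position sequence.
7: 4, 1, 5, 3, 6, 2 → 6
4: 1, 3, 2 → 3
1: 0
5: 3, 2 → 2
3: 2 → 1
6: 2 → 1
2: 0
Total: 6 + 3 + 0 + 2 + 1 + 1 + 0 = 13

13 discordant pairs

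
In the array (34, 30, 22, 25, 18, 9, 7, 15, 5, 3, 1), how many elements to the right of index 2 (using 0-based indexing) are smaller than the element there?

7 such elements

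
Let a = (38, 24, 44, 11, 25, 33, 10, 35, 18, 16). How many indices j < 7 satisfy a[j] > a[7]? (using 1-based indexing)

6 such elements

The element at index 7 is 10.
Elements before it: 38, 24, 44, 11, 25, 33
Those larger than 10: 38, 24, 44, 11, 25, 33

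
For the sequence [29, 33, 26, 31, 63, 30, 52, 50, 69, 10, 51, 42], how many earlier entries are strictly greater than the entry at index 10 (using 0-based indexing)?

3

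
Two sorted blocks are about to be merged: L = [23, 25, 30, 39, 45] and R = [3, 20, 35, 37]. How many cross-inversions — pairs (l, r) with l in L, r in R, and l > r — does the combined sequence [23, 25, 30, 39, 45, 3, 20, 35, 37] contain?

Take each right-half value and tally the left-half values above it:
r = 3: 23, 25, 30, 39, 45 → 5
r = 20: 23, 25, 30, 39, 45 → 5
r = 35: 39, 45 → 2
r = 37: 39, 45 → 2
Cross-inversions: 5 + 5 + 2 + 2 = 14

There are 14 cross-inversions.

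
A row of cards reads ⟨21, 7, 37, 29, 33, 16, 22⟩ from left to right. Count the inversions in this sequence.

Count, for each position, how many later elements it exceeds:
21 → 7, 16 → 2
7 → none → 0
37 → 29, 33, 16, 22 → 4
29 → 16, 22 → 2
33 → 16, 22 → 2
16 → none → 0
22 → none → 0
Sum: 2 + 0 + 4 + 2 + 2 + 0 + 0 = 10

10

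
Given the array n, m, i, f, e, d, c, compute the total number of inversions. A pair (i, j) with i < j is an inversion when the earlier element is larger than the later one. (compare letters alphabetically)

21

Count, for each position, how many later elements it exceeds:
n: 6
m: 5
i: 4
f: 3
e: 2
d: 1
c: 0
Sum: 6 + 5 + 4 + 3 + 2 + 1 + 0 = 21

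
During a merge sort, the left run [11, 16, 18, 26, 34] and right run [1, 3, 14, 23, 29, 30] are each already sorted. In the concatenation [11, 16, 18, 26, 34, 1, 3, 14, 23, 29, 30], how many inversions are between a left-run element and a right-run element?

Count, for every r in R, how many entries of L exceed r:
r = 1: 11, 16, 18, 26, 34 → 5
r = 3: 11, 16, 18, 26, 34 → 5
r = 14: 16, 18, 26, 34 → 4
r = 23: 26, 34 → 2
r = 29: 34 → 1
r = 30: 34 → 1
Cross-inversions: 5 + 5 + 4 + 2 + 1 + 1 = 18

18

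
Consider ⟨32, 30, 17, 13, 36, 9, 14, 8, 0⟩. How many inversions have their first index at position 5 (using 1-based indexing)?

4

The element at index 5 is 36.
Elements after it: 9, 14, 8, 0
Those smaller than 36: 9, 14, 8, 0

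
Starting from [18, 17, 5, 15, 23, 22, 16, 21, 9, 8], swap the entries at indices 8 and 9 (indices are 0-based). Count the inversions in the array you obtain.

26 inversions

Positions 8 and 9 hold 9 and 8; after swapping, the array is [18, 17, 5, 15, 23, 22, 16, 21, 8, 9].
Element-by-element contributions:
18 → 17, 5, 15, 16, 8, 9 → 6
17 → 5, 15, 16, 8, 9 → 5
5 → none → 0
15 → 8, 9 → 2
23 → 22, 16, 21, 8, 9 → 5
22 → 16, 21, 8, 9 → 4
16 → 8, 9 → 2
21 → 8, 9 → 2
8 → none → 0
9 → none → 0
Sum: 6 + 5 + 0 + 2 + 5 + 4 + 2 + 2 + 0 + 0 = 26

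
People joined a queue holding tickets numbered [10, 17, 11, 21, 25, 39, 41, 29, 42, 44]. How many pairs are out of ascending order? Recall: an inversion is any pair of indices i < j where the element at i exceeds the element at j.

3

Count, for each position, how many later elements it exceeds:
10: 0
17: 1
11: 0
21: 0
25: 0
39: 1
41: 1
29: 0
42: 0
44: 0
Sum: 0 + 1 + 0 + 0 + 0 + 1 + 1 + 0 + 0 + 0 = 3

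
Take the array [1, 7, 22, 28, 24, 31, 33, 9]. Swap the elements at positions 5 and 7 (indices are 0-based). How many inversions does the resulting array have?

5 inversions

Positions 5 and 7 hold 31 and 9; after swapping, the array is [1, 7, 22, 28, 24, 9, 33, 31].
Sweep left to right; for each value list the smaller values that follow it:
1 → none → 0
7 → none → 0
22 → 9 → 1
28 → 24, 9 → 2
24 → 9 → 1
9 → none → 0
33 → 31 → 1
31 → none → 0
Sum: 0 + 0 + 1 + 2 + 1 + 0 + 1 + 0 = 5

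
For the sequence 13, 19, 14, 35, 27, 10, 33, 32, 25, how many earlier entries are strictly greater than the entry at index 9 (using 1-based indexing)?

4

The element at index 9 is 25.
Elements before it: 13, 19, 14, 35, 27, 10, 33, 32
Those larger than 25: 35, 27, 33, 32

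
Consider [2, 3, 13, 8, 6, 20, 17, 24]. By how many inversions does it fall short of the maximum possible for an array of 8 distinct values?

Maximum inversions for 8 distinct elements is C(8, 2) = 8·7/2 = 28.
Current inversions — for each element, count later smaller elements:
2: 0
3: 0
13: 2
8: 1
6: 0
20: 1
17: 0
24: 0
Current total: 0 + 0 + 2 + 1 + 0 + 1 + 0 + 0 = 4
Shortfall: 28 − 4 = 24

24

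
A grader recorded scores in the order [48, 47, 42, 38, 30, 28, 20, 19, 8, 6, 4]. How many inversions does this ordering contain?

Out-of-order pairs: 55

Element-by-element contributions:
48 → 47, 42, 38, 30, 28, 20, 19, 8, 6, 4 → 10
47 → 42, 38, 30, 28, 20, 19, 8, 6, 4 → 9
42 → 38, 30, 28, 20, 19, 8, 6, 4 → 8
38 → 30, 28, 20, 19, 8, 6, 4 → 7
30 → 28, 20, 19, 8, 6, 4 → 6
28 → 20, 19, 8, 6, 4 → 5
20 → 19, 8, 6, 4 → 4
19 → 8, 6, 4 → 3
8 → 6, 4 → 2
6 → 4 → 1
4 → none → 0
Sum: 10 + 9 + 8 + 7 + 6 + 5 + 4 + 3 + 2 + 1 + 0 = 55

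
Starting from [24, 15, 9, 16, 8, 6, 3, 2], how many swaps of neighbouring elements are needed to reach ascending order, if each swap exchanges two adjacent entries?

Each adjacent swap fixes exactly one inversion, so the minimum swap count equals the number of inversions.
Count inversions — for each element, later elements that are smaller:
24: 15, 9, 16, 8, 6, 3, 2 → 7
15: 9, 8, 6, 3, 2 → 5
9: 8, 6, 3, 2 → 4
16: 8, 6, 3, 2 → 4
8: 6, 3, 2 → 3
6: 3, 2 → 2
3: 2 → 1
2: none → 0
Total inversions: 7 + 5 + 4 + 4 + 3 + 2 + 1 + 0 = 26

26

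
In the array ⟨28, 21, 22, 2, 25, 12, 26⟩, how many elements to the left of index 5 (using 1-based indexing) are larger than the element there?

1

The element at index 5 is 25.
Elements before it: 28, 21, 22, 2
Those larger than 25: 28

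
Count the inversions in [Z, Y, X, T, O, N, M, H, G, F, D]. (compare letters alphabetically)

55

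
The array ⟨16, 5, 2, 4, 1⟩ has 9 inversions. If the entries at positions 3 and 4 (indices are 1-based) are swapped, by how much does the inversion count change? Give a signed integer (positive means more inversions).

+1

Positions 3 and 4 hold 2 and 4; after swapping, the array is [16, 5, 4, 2, 1].
For each element, count later entries that are smaller:
16: 4
5: 3
4: 2
2: 1
1: 0
Sum: 4 + 3 + 2 + 1 + 0 = 10
Change: 10 − 9 = +1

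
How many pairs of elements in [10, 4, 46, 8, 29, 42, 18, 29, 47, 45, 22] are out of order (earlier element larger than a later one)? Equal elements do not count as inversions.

18 inversions

For each element, count later entries that are smaller:
10 → 4, 8 → 2
4 → none → 0
46 → 8, 29, 42, 18, 29, 45, 22 → 7
8 → none → 0
29 → 18, 22 → 2
42 → 18, 29, 22 → 3
18 → none → 0
29 → 22 → 1
47 → 45, 22 → 2
45 → 22 → 1
22 → none → 0
Sum: 2 + 0 + 7 + 0 + 2 + 3 + 0 + 1 + 2 + 1 + 0 = 18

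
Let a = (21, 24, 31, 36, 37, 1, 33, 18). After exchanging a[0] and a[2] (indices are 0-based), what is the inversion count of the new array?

Positions 0 and 2 hold 21 and 31; after swapping, the array is [31, 24, 21, 36, 37, 1, 33, 18].
Element-by-element contributions:
31 → 24, 21, 1, 18 → 4
24 → 21, 1, 18 → 3
21 → 1, 18 → 2
36 → 1, 33, 18 → 3
37 → 1, 33, 18 → 3
1 → none → 0
33 → 18 → 1
18 → none → 0
Sum: 4 + 3 + 2 + 3 + 3 + 0 + 1 + 0 = 16

There are 16 inversions.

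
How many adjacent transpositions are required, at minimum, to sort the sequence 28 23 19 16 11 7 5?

21

Minimum adjacent swaps = number of inversions (each swap of adjacent out-of-order elements removes one inversion and no swap can remove more).
Count inversions — for each element, later elements that are smaller:
28: 23, 19, 16, 11, 7, 5 → 6
23: 19, 16, 11, 7, 5 → 5
19: 16, 11, 7, 5 → 4
16: 11, 7, 5 → 3
11: 7, 5 → 2
7: 5 → 1
5: none → 0
Total inversions: 6 + 5 + 4 + 3 + 2 + 1 + 0 = 21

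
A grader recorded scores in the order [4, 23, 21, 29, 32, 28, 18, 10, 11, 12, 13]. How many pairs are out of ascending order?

There are 32 out-of-order pairs.

Sweep left to right; for each value list the smaller values that follow it:
4: 0
23: 6
21: 5
29: 6
32: 6
28: 5
18: 4
10: 0
11: 0
12: 0
13: 0
Sum: 0 + 6 + 5 + 6 + 6 + 5 + 4 + 0 + 0 + 0 + 0 = 32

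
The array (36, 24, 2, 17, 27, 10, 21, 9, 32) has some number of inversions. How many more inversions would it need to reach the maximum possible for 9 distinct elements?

Maximum inversions for 9 distinct elements is C(9, 2) = 9·8/2 = 36.
Current inversions — for each element, count later smaller elements:
36: 8
24: 5
2: 0
17: 2
27: 3
10: 1
21: 1
9: 0
32: 0
Current total: 8 + 5 + 0 + 2 + 3 + 1 + 1 + 0 + 0 = 20
Shortfall: 36 − 20 = 16

16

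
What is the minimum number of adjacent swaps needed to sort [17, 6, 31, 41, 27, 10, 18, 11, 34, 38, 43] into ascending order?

Each adjacent swap fixes exactly one inversion, so the minimum swap count equals the number of inversions.
Count inversions — for each element, later elements that are smaller:
17: 6, 10, 11 → 3
6: none → 0
31: 27, 10, 18, 11 → 4
41: 27, 10, 18, 11, 34, 38 → 6
27: 10, 18, 11 → 3
10: none → 0
18: 11 → 1
11: none → 0
34: none → 0
38: none → 0
43: none → 0
Total inversions: 3 + 0 + 4 + 6 + 3 + 0 + 1 + 0 + 0 + 0 + 0 = 17

17 swaps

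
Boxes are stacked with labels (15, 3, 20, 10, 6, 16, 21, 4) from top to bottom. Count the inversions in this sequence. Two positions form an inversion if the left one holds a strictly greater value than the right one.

Count, for each position, how many later elements it exceeds:
15 → 3, 10, 6, 4 → 4
3 → none → 0
20 → 10, 6, 16, 4 → 4
10 → 6, 4 → 2
6 → 4 → 1
16 → 4 → 1
21 → 4 → 1
4 → none → 0
Sum: 4 + 0 + 4 + 2 + 1 + 1 + 1 + 0 = 13

13 out-of-order pairs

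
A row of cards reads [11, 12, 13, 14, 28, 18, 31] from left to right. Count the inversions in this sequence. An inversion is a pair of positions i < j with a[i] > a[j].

1 out-of-order pair

Count, for each position, how many later elements it exceeds:
11: 0
12: 0
13: 0
14: 0
28: 1
18: 0
31: 0
Sum: 0 + 0 + 0 + 0 + 1 + 0 + 0 = 1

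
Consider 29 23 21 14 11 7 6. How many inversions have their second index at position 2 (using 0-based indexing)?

The element at index 2 is 21.
Elements before it: 29, 23
Those larger than 21: 29, 23

2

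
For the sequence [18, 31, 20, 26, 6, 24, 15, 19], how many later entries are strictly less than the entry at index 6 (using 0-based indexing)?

0

The element at index 6 is 15.
Elements after it: 19
None of them are smaller than 15.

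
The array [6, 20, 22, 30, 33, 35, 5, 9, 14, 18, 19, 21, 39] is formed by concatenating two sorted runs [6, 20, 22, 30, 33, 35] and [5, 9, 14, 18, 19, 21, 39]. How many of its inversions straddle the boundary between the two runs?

Count, for every r in R, how many entries of L exceed r:
r = 5: 6, 20, 22, 30, 33, 35 → 6
r = 9: 20, 22, 30, 33, 35 → 5
r = 14: 20, 22, 30, 33, 35 → 5
r = 18: 20, 22, 30, 33, 35 → 5
r = 19: 20, 22, 30, 33, 35 → 5
r = 21: 22, 30, 33, 35 → 4
r = 39: none → 0
Cross-inversions: 6 + 5 + 5 + 5 + 5 + 4 + 0 = 30

30 split inversions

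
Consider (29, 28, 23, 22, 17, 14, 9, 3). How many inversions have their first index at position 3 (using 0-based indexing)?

The element at index 3 is 22.
Elements after it: 17, 14, 9, 3
Those smaller than 22: 17, 14, 9, 3

4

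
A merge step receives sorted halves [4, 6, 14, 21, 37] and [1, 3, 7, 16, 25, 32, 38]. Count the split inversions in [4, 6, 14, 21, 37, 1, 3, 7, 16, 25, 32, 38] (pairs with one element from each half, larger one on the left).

For each element r of the right run, count left-run elements greater than r:
r = 1: 4, 6, 14, 21, 37 → 5
r = 3: 4, 6, 14, 21, 37 → 5
r = 7: 14, 21, 37 → 3
r = 16: 21, 37 → 2
r = 25: 37 → 1
r = 32: 37 → 1
r = 38: none → 0
Cross-inversions: 5 + 5 + 3 + 2 + 1 + 1 + 0 = 17

17 split inversions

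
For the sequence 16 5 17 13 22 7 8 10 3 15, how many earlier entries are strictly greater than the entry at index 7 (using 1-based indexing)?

4 such elements

The element at index 7 is 8.
Elements before it: 16, 5, 17, 13, 22, 7
Those larger than 8: 16, 17, 13, 22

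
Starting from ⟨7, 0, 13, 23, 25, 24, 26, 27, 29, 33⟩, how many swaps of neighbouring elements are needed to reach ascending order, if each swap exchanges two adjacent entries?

2

Minimum adjacent swaps = number of inversions (each swap of adjacent out-of-order elements removes one inversion and no swap can remove more).
Count inversions — for each element, later elements that are smaller:
7: 0 → 1
0: none → 0
13: none → 0
23: none → 0
25: 24 → 1
24: none → 0
26: none → 0
27: none → 0
29: none → 0
33: none → 0
Total inversions: 1 + 0 + 0 + 0 + 1 + 0 + 0 + 0 + 0 + 0 = 2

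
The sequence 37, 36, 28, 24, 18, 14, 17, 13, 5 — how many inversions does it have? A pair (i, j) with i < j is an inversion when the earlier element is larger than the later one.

Sweep left to right; for each value list the smaller values that follow it:
37 → 36, 28, 24, 18, 14, 17, 13, 5 → 8
36 → 28, 24, 18, 14, 17, 13, 5 → 7
28 → 24, 18, 14, 17, 13, 5 → 6
24 → 18, 14, 17, 13, 5 → 5
18 → 14, 17, 13, 5 → 4
14 → 13, 5 → 2
17 → 13, 5 → 2
13 → 5 → 1
5 → none → 0
Sum: 8 + 7 + 6 + 5 + 4 + 2 + 2 + 1 + 0 = 35

35 out-of-order pairs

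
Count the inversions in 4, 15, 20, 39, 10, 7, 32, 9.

There are 13 inversions.

For each element, count later entries that are smaller:
4: 0
15: 3
20: 3
39: 4
10: 2
7: 0
32: 1
9: 0
Sum: 0 + 3 + 3 + 4 + 2 + 0 + 1 + 0 = 13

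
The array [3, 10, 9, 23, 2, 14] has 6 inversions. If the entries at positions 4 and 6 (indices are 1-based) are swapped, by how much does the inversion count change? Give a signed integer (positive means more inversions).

Positions 4 and 6 hold 23 and 14; after swapping, the array is [3, 10, 9, 14, 2, 23].
Count, for each position, how many later elements it exceeds:
3: 1
10: 2
9: 1
14: 1
2: 0
23: 0
Sum: 1 + 2 + 1 + 1 + 0 + 0 = 5
Change: 5 − 6 = -1

-1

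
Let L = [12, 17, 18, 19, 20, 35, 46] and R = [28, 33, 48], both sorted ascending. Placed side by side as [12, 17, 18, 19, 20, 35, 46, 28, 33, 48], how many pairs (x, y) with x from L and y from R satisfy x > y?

Count, for every r in R, how many entries of L exceed r:
r = 28: 35, 46 → 2
r = 33: 35, 46 → 2
r = 48: none → 0
Cross-inversions: 2 + 2 + 0 = 4

4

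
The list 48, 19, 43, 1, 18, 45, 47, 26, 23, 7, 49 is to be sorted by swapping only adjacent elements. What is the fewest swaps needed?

Each adjacent swap fixes exactly one inversion, so the minimum swap count equals the number of inversions.
Count inversions — for each element, later elements that are smaller:
48: 19, 43, 1, 18, 45, 47, 26, 23, 7 → 9
19: 1, 18, 7 → 3
43: 1, 18, 26, 23, 7 → 5
1: none → 0
18: 7 → 1
45: 26, 23, 7 → 3
47: 26, 23, 7 → 3
26: 23, 7 → 2
23: 7 → 1
7: none → 0
49: none → 0
Total inversions: 9 + 3 + 5 + 0 + 1 + 3 + 3 + 2 + 1 + 0 + 0 = 27

27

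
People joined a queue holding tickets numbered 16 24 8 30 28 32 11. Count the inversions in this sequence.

8 out-of-order pairs

Listing every pair i<j with a[i]>a[j] (using 1-based positions):
(1,3): 16 > 8
(1,7): 16 > 11
(2,3): 24 > 8
(2,7): 24 > 11
(4,5): 30 > 28
(4,7): 30 > 11
(5,7): 28 > 11
(6,7): 32 > 11
That's 8 pairs.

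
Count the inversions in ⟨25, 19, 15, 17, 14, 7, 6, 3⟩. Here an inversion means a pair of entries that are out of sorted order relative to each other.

There are 27 out-of-order pairs.

Sweep left to right; for each value list the smaller values that follow it:
25: 7
19: 6
15: 4
17: 4
14: 3
7: 2
6: 1
3: 0
Sum: 7 + 6 + 4 + 4 + 3 + 2 + 1 + 0 = 27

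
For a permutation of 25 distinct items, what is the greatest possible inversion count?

There are 300 inversions.

The maximum occurs when the array is in strictly decreasing order: every one of the C(25, 2) pairs is inverted.
C(25, 2) = 25·24/2 = 300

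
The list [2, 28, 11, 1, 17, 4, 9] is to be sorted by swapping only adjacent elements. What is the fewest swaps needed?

Each adjacent swap fixes exactly one inversion, so the minimum swap count equals the number of inversions.
Count inversions — for each element, later elements that are smaller:
2: 1 → 1
28: 11, 1, 17, 4, 9 → 5
11: 1, 4, 9 → 3
1: none → 0
17: 4, 9 → 2
4: none → 0
9: none → 0
Total inversions: 1 + 5 + 3 + 0 + 2 + 0 + 0 = 11

11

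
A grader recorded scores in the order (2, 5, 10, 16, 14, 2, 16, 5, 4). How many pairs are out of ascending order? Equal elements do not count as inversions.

Inversions: 15

For each element, count later entries that are smaller:
2 → none → 0
5 → 2, 4 → 2
10 → 2, 5, 4 → 3
16 → 14, 2, 5, 4 → 4
14 → 2, 5, 4 → 3
2 → none → 0
16 → 5, 4 → 2
5 → 4 → 1
4 → none → 0
Sum: 0 + 2 + 3 + 4 + 3 + 0 + 2 + 1 + 0 = 15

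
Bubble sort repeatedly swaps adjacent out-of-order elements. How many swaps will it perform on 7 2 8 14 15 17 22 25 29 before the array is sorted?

1

Each adjacent swap fixes exactly one inversion, so the minimum swap count equals the number of inversions.
Count inversions — for each element, later elements that are smaller:
7: 2 → 1
2: none → 0
8: none → 0
14: none → 0
15: none → 0
17: none → 0
22: none → 0
25: none → 0
29: none → 0
Total inversions: 1 + 0 + 0 + 0 + 0 + 0 + 0 + 0 + 0 = 1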